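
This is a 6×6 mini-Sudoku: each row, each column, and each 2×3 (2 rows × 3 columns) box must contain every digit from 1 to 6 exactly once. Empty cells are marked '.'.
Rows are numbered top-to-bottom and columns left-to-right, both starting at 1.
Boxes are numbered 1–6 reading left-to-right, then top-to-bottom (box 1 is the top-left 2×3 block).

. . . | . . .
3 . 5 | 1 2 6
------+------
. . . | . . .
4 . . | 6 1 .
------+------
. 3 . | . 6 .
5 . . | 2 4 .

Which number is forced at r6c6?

Cell r6c6 itself could take any of {1, 3} by direct elimination.
Consider where 3 can go in box 6.
r5c4 is out (row 5 already has a 3).
r5c6 is out (row 5 already has a 3).
So the only cell in box 6 that can hold 3 is r6c6.
Therefore r6c6 = 3.

3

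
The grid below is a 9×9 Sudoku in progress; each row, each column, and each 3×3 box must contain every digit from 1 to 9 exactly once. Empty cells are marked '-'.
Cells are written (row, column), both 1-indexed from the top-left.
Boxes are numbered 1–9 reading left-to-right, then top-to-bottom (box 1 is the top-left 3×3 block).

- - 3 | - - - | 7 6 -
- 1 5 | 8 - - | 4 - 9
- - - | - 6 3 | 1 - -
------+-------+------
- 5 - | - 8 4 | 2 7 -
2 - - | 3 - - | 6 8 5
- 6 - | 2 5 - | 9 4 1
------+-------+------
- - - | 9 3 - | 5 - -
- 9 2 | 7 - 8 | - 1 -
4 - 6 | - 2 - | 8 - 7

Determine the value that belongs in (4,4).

6

Cell (4,4) itself could take any of {1, 6} by direct elimination.
Consider where 6 can go in box 5.
(5,5) is out (row 5 already has a 6).
(5,6) is out (row 5 already has a 6).
(6,6) is out (row 6 already has a 6).
So the only cell in box 5 that can hold 6 is (4,4).
Therefore (4,4) = 6.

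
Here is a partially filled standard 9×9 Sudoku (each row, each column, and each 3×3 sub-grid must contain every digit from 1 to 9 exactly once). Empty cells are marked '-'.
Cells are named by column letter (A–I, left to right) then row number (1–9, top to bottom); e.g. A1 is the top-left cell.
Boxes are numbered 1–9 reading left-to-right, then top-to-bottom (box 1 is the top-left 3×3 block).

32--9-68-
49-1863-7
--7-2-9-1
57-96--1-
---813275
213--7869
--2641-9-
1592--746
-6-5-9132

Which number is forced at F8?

8

Row 8 already contains {1, 2, 4, 5, 6, 7, 9}.
Column F already contains {1, 3, 6, 7, 9}.
Its 3×3 block (box 8) already contains {1, 2, 4, 5, 6, 9}.
The only value from 1–9 not eliminated is 8, so F8 = 8.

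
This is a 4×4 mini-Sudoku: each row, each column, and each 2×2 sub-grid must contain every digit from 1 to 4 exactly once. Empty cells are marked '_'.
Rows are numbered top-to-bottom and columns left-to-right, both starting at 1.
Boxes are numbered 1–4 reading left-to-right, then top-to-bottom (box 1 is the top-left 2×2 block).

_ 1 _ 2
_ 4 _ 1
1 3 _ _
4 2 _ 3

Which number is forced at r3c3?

Cell r3c3 itself could take any of {2, 4} by direct elimination.
Consider where 2 can go in row 3.
r3c4 is out (column 4 already has a 2).
So the only cell in row 3 that can hold 2 is r3c3.
Therefore r3c3 = 2.

2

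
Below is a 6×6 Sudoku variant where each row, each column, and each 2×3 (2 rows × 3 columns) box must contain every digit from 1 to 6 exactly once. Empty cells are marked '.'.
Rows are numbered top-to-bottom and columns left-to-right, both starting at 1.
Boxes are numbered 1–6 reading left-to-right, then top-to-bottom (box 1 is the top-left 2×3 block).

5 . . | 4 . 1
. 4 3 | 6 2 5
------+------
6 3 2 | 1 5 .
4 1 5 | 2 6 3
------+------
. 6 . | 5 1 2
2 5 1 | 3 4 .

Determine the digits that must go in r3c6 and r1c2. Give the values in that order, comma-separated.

For r3c6:
  Row 3 already contains {1, 2, 3, 5, 6}.
  Column 6 already contains {1, 2, 3, 5}.
  Its 2×3 block (box 4) already contains {1, 2, 3, 5, 6}.
  The only value from 1–6 not eliminated is 4, so r3c6 = 4.
For r1c2:
  Row 1 already contains {1, 4, 5}.
  Column 2 already contains {1, 3, 4, 5, 6}.
  Its 2×3 block (box 1) already contains {3, 4, 5}.
  The only value from 1–6 not eliminated is 2, so r1c2 = 2.

4,2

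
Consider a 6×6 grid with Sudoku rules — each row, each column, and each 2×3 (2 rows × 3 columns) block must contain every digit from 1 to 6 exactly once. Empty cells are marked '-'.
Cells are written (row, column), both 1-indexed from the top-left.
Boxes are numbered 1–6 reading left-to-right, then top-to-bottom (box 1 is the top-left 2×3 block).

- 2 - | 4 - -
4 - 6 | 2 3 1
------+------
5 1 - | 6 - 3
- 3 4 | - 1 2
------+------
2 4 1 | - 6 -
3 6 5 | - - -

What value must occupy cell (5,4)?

3

Cell (5,4) itself could take any of {3, 5} by direct elimination.
Consider where 3 can go in row 5.
(5,6) is out (column 6 already has a 3).
So the only cell in row 5 that can hold 3 is (5,4).
Therefore (5,4) = 3.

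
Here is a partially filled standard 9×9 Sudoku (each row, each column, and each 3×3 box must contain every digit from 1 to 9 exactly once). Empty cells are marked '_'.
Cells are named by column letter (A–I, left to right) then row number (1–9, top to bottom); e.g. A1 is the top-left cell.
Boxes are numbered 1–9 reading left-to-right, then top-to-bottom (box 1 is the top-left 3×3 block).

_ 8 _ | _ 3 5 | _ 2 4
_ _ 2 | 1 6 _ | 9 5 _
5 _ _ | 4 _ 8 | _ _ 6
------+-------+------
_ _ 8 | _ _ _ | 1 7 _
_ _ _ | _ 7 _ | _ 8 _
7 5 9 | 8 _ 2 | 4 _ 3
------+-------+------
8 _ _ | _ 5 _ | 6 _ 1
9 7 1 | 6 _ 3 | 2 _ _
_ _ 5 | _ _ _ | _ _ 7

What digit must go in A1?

1

Cell A1 itself could take any of {1, 6} by direct elimination.
Consider where 1 can go in row 1.
C1 is out (column C already has a 1).
D1 is out (column D already has a 1).
G1 is out (column G already has a 1).
So the only cell in row 1 that can hold 1 is A1.
Therefore A1 = 1.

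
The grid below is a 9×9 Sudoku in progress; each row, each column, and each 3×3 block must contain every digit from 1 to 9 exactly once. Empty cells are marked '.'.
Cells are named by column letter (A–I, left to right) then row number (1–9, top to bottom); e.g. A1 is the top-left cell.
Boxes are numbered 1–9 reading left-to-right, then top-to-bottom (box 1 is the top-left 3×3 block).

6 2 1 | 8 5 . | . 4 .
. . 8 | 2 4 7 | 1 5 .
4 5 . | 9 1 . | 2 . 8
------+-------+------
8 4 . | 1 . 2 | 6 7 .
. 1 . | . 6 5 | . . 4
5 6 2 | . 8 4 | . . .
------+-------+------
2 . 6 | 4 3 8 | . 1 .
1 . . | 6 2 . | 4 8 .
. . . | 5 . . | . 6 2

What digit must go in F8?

Row 8 already contains {1, 2, 4, 6, 8}.
Column F already contains {2, 4, 5, 7, 8}.
Its 3×3 block (box 8) already contains {2, 3, 4, 5, 6, 8}.
The only value from 1–9 not eliminated is 9, so F8 = 9.

9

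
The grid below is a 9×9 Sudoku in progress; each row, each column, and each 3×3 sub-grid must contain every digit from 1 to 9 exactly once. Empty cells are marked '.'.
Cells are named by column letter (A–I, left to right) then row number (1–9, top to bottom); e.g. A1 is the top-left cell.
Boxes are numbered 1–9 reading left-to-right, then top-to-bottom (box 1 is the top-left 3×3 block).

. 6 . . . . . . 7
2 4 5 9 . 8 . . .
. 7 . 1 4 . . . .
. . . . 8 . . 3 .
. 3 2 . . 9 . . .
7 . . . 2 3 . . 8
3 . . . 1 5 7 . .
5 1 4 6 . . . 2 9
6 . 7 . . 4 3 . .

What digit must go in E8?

Cell E8 itself could take any of {3, 7} by direct elimination.
Consider where 3 can go in row 8.
F8 is out (column F already has a 3).
G8 is out (column G already has a 3).
So the only cell in row 8 that can hold 3 is E8.
Therefore E8 = 3.

3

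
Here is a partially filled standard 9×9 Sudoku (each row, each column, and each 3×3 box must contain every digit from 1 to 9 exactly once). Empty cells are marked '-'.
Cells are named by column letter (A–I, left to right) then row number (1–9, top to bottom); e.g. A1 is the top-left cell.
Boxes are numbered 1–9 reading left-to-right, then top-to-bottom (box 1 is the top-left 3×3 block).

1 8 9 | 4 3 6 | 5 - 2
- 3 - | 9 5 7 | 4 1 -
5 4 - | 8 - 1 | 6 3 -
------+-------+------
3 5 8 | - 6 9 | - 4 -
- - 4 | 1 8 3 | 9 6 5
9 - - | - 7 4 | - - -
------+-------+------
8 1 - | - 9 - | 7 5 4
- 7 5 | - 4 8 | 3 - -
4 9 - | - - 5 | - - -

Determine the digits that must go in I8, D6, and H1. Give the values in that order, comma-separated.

1,5,7

For I8:
  Consider where 1 can go in row 8.
  A8 is out (column A already has a 1).
  D8 is out (column D already has a 1).
  H8 is out (column H already has a 1).
  So the only cell in row 8 that can hold 1 is I8.
  So I8 = 1.
For D6:
  Consider where 5 can go in box 5.
  D4 is out (row 4 already has a 5).
  So the only cell in box 5 that can hold 5 is D6.
  So D6 = 5.
For H1:
  Row 1 already contains {1, 2, 3, 4, 5, 6, 8, 9}.
  Column H already contains {1, 3, 4, 5, 6}.
  Its 3×3 block (box 3) already contains {1, 2, 3, 4, 5, 6}.
  The only value from 1–9 not eliminated is 7, so H1 = 7.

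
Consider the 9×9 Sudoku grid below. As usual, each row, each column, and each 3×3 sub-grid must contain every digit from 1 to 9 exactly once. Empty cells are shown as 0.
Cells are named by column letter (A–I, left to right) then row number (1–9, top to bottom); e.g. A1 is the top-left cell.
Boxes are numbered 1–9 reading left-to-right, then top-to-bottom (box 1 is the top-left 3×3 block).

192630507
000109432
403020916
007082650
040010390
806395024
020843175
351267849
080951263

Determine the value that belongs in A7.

6

Cell A7 itself could take any of {6, 9} by direct elimination.
Consider where 6 can go in box 7.
C7 is out (column C already has a 6).
A9 is out (row 9 already has a 6).
C9 is out (row 9 already has a 6).
So the only cell in box 7 that can hold 6 is A7.
Therefore A7 = 6.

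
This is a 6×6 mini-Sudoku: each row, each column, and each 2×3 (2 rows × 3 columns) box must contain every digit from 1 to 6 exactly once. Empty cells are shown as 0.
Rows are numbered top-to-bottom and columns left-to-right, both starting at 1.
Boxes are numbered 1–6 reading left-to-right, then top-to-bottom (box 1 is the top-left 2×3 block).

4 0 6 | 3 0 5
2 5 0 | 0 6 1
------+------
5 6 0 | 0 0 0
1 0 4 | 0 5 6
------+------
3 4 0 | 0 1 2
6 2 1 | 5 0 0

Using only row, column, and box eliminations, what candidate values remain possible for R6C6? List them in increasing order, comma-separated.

3,4

Row 6 already contains {1, 2, 5, 6}.
Column 6 already contains {1, 2, 5, 6}.
Its 2×3 block (box 6) already contains {1, 2, 5}.
Removing those from 1–6 leaves {3, 4} as the candidates for R6C6.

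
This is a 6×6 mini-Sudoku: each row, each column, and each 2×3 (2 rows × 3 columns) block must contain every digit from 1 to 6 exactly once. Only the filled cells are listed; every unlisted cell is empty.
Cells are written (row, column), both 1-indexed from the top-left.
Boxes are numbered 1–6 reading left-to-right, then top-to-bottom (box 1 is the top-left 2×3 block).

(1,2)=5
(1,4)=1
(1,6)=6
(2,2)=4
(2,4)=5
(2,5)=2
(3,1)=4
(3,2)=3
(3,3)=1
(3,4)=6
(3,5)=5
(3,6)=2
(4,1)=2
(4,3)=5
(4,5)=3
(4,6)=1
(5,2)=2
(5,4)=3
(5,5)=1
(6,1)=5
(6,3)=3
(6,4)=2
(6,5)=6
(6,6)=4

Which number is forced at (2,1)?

Cell (2,1) itself could take any of {1, 3, 6} by direct elimination.
Consider where 1 can go in box 1.
(1,1) is out (row 1 already has a 1).
(1,3) is out (row 1 already has a 1).
(2,3) is out (column 3 already has a 1).
So the only cell in box 1 that can hold 1 is (2,1).
Therefore (2,1) = 1.

1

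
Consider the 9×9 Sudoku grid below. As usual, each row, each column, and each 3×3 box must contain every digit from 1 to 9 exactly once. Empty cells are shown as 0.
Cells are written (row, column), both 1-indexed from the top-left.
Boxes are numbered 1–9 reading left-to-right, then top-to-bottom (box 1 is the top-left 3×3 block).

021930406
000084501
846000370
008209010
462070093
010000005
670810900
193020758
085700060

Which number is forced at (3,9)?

Cell (3,9) itself could take any of {2, 9} by direct elimination.
Consider where 9 can go in row 3.
(3,4) is out (column 4 already has a 9).
(3,5) is out (box 2 already has a 9).
(3,6) is out (column 6 already has a 9).
So the only cell in row 3 that can hold 9 is (3,9).
Therefore (3,9) = 9.

9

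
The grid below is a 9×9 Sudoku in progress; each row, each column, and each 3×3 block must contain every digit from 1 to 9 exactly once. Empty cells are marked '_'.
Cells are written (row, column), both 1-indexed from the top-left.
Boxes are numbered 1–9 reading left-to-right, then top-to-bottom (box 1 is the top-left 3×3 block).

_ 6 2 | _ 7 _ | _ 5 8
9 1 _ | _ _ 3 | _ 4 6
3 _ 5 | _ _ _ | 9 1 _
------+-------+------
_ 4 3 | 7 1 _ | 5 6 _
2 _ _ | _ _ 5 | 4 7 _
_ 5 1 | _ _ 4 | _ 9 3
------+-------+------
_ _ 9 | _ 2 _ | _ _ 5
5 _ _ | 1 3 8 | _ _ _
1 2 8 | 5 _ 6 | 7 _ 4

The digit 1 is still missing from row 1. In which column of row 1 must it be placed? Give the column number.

Consider where 1 can go in row 1.
(1,1) is out (column 1 already has a 1).
(1,4) is out (column 4 already has a 1).
(1,7) is out (box 3 already has a 1).
So the only cell in row 1 that can hold 1 is (1,6).
That is column 6.

6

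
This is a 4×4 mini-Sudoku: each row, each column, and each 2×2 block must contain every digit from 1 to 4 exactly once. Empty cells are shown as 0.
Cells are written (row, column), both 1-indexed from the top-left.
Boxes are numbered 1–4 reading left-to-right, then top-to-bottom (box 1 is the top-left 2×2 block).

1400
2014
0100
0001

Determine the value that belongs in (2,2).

Row 2 already contains {1, 2, 4}.
Column 2 already contains {1, 4}.
Its 2×2 block (box 1) already contains {1, 2, 4}.
The only value from 1–4 not eliminated is 3, so (2,2) = 3.

3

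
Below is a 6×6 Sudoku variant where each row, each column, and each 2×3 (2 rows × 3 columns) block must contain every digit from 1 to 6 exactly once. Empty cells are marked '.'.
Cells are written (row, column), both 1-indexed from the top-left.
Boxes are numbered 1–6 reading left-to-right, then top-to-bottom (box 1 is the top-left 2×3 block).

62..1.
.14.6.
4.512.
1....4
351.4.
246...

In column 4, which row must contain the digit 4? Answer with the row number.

1

Consider where 4 can go in column 4.
(2,4) is out (row 2 already has a 4).
(4,4) is out (row 4 already has a 4).
(5,4) is out (row 5 already has a 4).
(6,4) is out (row 6 already has a 4).
So the only cell in column 4 that can hold 4 is (1,4).
That is row 1.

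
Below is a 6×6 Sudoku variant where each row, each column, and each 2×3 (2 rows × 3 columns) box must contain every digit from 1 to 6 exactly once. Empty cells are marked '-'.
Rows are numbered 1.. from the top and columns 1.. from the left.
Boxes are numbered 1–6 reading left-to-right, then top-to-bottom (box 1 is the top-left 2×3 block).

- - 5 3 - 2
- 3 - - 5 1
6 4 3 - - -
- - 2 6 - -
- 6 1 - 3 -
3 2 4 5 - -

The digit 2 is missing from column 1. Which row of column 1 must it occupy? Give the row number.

Consider where 2 can go in column 1.
row 1, column 1 is out (row 1 already has a 2).
row 4, column 1 is out (row 4 already has a 2).
row 5, column 1 is out (box 5 already has a 2).
So the only cell in column 1 that can hold 2 is row 2, column 1.
That is row 2.

2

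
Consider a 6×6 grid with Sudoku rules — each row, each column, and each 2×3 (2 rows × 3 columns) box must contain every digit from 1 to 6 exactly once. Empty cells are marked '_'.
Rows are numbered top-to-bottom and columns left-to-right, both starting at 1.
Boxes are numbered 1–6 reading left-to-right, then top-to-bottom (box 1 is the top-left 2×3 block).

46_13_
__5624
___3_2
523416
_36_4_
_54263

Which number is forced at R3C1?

Cell R3C1 itself could take any of {1, 6} by direct elimination.
Consider where 6 can go in box 3.
R3C2 is out (column 2 already has a 6).
R3C3 is out (column 3 already has a 6).
So the only cell in box 3 that can hold 6 is R3C1.
Therefore R3C1 = 6.

6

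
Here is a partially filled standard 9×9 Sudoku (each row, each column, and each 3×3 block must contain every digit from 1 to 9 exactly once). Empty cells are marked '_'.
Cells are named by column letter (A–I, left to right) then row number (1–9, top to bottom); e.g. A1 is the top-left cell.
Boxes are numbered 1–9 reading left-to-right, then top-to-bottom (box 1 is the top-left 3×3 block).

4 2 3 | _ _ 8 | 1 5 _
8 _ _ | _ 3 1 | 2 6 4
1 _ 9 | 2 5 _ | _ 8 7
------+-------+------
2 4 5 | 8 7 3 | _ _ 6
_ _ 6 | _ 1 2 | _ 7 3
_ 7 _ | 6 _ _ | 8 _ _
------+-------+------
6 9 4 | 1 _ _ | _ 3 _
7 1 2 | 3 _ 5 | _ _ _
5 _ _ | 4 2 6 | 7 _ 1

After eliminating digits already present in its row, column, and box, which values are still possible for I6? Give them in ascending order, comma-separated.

Row 6 already contains {6, 7, 8}.
Column I already contains {1, 3, 4, 6, 7}.
Its 3×3 block (box 6) already contains {3, 6, 7, 8}.
Removing those from 1–9 leaves {2, 5, 9} as the candidates for I6.

2,5,9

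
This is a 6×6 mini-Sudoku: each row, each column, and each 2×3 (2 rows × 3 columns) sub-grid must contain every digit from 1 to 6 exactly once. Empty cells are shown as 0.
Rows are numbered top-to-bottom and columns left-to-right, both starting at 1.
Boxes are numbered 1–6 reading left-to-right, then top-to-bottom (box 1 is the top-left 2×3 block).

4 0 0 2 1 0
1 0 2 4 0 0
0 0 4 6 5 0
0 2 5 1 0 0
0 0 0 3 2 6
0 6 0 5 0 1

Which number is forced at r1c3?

6

Cell r1c3 itself could take any of {3, 6} by direct elimination.
Consider where 6 can go in row 1.
r1c2 is out (column 2 already has a 6).
r1c6 is out (column 6 already has a 6).
So the only cell in row 1 that can hold 6 is r1c3.
Therefore r1c3 = 6.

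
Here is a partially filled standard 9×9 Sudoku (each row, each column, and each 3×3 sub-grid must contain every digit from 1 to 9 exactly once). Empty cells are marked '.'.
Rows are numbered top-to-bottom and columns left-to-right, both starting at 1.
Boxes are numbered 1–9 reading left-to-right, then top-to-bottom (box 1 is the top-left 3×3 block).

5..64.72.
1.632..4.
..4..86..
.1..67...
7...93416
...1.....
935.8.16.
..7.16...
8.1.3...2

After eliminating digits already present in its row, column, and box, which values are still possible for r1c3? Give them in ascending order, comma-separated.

Row 1 already contains {2, 4, 5, 6, 7}.
Column 3 already contains {1, 4, 5, 6, 7}.
Its 3×3 block (box 1) already contains {1, 4, 5, 6}.
Removing those from 1–9 leaves {3, 8, 9} as the candidates for r1c3.

3,8,9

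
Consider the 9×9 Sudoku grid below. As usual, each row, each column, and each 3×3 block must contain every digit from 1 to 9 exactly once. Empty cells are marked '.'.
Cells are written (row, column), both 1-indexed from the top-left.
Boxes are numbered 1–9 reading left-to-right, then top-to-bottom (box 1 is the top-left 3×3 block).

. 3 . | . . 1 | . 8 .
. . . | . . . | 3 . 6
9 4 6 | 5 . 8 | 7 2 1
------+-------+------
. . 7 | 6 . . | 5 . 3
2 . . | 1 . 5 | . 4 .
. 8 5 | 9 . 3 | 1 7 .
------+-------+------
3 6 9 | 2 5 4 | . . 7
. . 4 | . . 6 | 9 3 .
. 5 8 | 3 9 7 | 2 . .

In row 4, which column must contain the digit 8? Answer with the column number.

5

Consider where 8 can go in row 4.
(4,1) is out (box 4 already has a 8).
(4,2) is out (column 2 already has a 8).
(4,6) is out (column 6 already has a 8).
(4,8) is out (column 8 already has a 8).
So the only cell in row 4 that can hold 8 is (4,5).
That is column 5.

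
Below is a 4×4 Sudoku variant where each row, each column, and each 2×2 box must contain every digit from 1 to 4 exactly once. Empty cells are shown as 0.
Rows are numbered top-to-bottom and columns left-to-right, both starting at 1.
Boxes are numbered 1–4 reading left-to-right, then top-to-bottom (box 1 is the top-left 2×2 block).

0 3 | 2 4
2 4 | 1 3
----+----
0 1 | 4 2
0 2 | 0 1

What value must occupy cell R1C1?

Row 1 already contains {2, 3, 4}.
Column 1 already contains {2}.
Its 2×2 block (box 1) already contains {2, 3, 4}.
The only value from 1–4 not eliminated is 1, so R1C1 = 1.

1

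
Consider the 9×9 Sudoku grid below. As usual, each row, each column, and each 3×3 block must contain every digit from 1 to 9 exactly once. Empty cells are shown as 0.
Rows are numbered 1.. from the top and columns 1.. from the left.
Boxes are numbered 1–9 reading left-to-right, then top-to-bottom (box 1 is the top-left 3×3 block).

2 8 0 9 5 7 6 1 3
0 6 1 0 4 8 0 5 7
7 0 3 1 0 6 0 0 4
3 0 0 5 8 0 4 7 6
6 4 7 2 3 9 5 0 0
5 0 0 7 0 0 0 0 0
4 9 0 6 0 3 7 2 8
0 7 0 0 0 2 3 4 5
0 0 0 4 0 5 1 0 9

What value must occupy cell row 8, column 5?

Cell row 8, column 5 itself could take any of {1, 9} by direct elimination.
Consider where 9 can go in box 8.
row 7, column 5 is out (row 7 already has a 9).
row 8, column 4 is out (column 4 already has a 9).
row 9, column 5 is out (row 9 already has a 9).
So the only cell in box 8 that can hold 9 is row 8, column 5.
Therefore row 8, column 5 = 9.

9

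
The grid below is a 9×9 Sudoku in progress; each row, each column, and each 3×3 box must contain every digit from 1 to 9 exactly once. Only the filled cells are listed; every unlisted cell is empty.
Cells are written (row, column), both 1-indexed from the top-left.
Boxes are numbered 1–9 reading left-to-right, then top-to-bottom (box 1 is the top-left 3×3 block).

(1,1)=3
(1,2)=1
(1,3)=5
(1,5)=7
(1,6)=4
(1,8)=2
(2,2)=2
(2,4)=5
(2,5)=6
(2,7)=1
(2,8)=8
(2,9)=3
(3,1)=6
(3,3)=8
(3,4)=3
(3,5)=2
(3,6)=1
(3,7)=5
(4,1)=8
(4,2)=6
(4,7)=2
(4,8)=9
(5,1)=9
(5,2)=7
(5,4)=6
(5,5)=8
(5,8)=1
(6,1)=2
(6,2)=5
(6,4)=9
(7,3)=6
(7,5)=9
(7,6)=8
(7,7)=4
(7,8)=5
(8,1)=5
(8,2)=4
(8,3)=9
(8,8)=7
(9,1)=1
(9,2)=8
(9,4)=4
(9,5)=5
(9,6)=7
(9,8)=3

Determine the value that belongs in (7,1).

Row 7 already contains {4, 5, 6, 8, 9}.
Column 1 already contains {1, 2, 3, 5, 6, 8, 9}.
Its 3×3 block (box 7) already contains {1, 4, 5, 6, 8, 9}.
The only value from 1–9 not eliminated is 7, so (7,1) = 7.

7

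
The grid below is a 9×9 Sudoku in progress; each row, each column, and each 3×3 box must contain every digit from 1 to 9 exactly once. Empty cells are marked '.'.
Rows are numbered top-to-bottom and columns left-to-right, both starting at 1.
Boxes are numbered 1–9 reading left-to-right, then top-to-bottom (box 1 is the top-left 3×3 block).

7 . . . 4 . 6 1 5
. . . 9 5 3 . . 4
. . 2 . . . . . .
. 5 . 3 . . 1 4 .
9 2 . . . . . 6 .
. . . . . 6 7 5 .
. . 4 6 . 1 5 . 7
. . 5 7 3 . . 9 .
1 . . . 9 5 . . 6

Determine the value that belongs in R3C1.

5

Cell R3C1 itself could take any of {3, 4, 5, 6, 8} by direct elimination.
Consider where 5 can go in column 1.
R2C1 is out (row 2 already has a 5).
R4C1 is out (row 4 already has a 5).
R6C1 is out (row 6 already has a 5).
R7C1 is out (row 7 already has a 5).
R8C1 is out (row 8 already has a 5).
So the only cell in column 1 that can hold 5 is R3C1.
Therefore R3C1 = 5.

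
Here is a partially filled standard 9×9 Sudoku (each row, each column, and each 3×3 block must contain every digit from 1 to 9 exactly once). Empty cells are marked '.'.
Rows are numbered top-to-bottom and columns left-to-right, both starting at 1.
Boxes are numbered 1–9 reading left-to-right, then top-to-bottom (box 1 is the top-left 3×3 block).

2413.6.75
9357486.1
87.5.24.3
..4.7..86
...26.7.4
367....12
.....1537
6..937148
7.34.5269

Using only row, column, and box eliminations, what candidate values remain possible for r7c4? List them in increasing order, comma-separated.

6,8

Row 7 already contains {1, 3, 5, 7}.
Column 4 already contains {2, 3, 4, 5, 7, 9}.
Its 3×3 block (box 8) already contains {1, 3, 4, 5, 7, 9}.
Removing those from 1–9 leaves {6, 8} as the candidates for r7c4.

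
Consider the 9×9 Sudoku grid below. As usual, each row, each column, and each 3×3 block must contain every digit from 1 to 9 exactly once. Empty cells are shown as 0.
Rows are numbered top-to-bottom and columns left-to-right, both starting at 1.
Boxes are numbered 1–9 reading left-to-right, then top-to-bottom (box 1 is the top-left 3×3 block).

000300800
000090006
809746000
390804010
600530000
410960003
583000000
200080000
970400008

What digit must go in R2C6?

Cell R2C6 itself could take any of {1, 2, 5, 8} by direct elimination.
Consider where 8 can go in box 2.
R1C5 is out (row 1 already has a 8).
R1C6 is out (row 1 already has a 8).
R2C4 is out (column 4 already has a 8).
So the only cell in box 2 that can hold 8 is R2C6.
Therefore R2C6 = 8.

8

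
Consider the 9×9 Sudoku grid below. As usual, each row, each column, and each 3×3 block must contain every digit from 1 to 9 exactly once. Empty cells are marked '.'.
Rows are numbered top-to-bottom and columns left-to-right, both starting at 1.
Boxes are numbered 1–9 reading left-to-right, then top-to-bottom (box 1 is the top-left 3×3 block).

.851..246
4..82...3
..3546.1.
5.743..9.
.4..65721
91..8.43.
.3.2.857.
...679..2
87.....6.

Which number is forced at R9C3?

2

Cell R9C3 itself could take any of {1, 2, 4, 9} by direct elimination.
Consider where 2 can go in box 7.
R7C1 is out (row 7 already has a 2).
R7C3 is out (row 7 already has a 2).
R8C1 is out (row 8 already has a 2).
R8C2 is out (row 8 already has a 2).
R8C3 is out (row 8 already has a 2).
So the only cell in box 7 that can hold 2 is R9C3.
Therefore R9C3 = 2.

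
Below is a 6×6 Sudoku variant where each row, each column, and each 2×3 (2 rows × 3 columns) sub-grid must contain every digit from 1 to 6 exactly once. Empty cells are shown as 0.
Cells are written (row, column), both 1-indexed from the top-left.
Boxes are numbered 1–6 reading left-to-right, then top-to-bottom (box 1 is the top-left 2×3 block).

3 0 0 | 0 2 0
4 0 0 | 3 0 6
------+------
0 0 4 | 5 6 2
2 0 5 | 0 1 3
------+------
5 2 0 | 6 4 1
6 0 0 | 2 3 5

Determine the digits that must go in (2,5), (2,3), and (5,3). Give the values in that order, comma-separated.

5,2,3

For (2,5):
  Row 2 already contains {3, 4, 6}.
  Column 5 already contains {1, 2, 3, 4, 6}.
  Its 2×3 block (box 2) already contains {2, 3, 6}.
  The only value from 1–6 not eliminated is 5, so (2,5) = 5.
For (2,3):
  Consider where 2 can go in column 3.
  (1,3) is out (row 1 already has a 2).
  (5,3) is out (row 5 already has a 2).
  (6,3) is out (row 6 already has a 2).
  So the only cell in column 3 that can hold 2 is (2,3).
  So (2,3) = 2.
For (5,3):
  Row 5 already contains {1, 2, 4, 5, 6}.
  Column 3 already contains {4, 5}.
  Its 2×3 block (box 5) already contains {2, 5, 6}.
  The only value from 1–6 not eliminated is 3, so (5,3) = 3.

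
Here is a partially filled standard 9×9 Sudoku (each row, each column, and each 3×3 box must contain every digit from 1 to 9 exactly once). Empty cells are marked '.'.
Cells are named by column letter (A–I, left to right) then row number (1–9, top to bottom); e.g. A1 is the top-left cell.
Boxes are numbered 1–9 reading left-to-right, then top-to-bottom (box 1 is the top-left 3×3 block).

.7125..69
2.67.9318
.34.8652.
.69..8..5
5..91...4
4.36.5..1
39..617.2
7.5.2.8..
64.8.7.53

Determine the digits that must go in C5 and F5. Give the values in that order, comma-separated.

7,2

For C5:
  Consider where 7 can go in box 4.
  A4 is out (column A already has a 7).
  B5 is out (column B already has a 7).
  B6 is out (column B already has a 7).
  So the only cell in box 4 that can hold 7 is C5.
  So C5 = 7.
For F5:
  Consider where 2 can go in box 5.
  D4 is out (column D already has a 2).
  E4 is out (column E already has a 2).
  E6 is out (column E already has a 2).
  So the only cell in box 5 that can hold 2 is F5.
  So F5 = 2.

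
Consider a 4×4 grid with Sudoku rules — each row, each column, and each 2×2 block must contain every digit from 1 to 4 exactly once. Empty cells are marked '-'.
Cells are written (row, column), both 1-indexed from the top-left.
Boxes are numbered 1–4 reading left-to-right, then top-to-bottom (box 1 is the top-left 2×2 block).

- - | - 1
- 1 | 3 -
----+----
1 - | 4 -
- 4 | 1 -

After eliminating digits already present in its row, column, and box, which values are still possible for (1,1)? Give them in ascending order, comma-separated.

Row 1 already contains {1}.
Column 1 already contains {1}.
Its 2×2 block (box 1) already contains {1}.
Removing those from 1–4 leaves {2, 3, 4} as the candidates for (1,1).

2,3,4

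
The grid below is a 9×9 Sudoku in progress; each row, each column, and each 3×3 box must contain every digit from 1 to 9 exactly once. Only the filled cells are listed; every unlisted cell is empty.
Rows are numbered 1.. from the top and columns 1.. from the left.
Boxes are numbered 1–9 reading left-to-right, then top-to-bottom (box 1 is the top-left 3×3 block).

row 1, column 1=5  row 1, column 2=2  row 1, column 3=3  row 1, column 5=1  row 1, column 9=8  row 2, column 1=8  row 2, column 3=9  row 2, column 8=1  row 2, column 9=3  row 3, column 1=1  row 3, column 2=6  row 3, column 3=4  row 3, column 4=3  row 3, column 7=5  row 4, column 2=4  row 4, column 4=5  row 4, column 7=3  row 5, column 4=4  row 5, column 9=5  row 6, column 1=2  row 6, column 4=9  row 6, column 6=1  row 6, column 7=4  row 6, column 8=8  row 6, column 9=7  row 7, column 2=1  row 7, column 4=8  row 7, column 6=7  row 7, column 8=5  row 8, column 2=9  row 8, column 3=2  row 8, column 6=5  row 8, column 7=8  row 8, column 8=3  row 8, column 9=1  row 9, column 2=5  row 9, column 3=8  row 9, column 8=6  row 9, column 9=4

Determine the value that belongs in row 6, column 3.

5

Cell row 6, column 3 itself could take any of {5, 6} by direct elimination.
Consider where 5 can go in row 6.
row 6, column 2 is out (column 2 already has a 5).
row 6, column 5 is out (box 5 already has a 5).
So the only cell in row 6 that can hold 5 is row 6, column 3.
Therefore row 6, column 3 = 5.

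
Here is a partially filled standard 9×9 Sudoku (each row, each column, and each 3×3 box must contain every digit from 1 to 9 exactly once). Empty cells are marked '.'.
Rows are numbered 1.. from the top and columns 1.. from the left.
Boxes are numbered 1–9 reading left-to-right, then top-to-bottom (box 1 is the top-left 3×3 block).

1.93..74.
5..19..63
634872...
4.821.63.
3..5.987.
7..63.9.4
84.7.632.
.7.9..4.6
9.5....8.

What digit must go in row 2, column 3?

7

Cell row 2, column 3 itself could take any of {2, 7} by direct elimination.
Consider where 7 can go in column 3.
row 5, column 3 is out (row 5 already has a 7).
row 6, column 3 is out (row 6 already has a 7).
row 7, column 3 is out (row 7 already has a 7).
row 8, column 3 is out (row 8 already has a 7).
So the only cell in column 3 that can hold 7 is row 2, column 3.
Therefore row 2, column 3 = 7.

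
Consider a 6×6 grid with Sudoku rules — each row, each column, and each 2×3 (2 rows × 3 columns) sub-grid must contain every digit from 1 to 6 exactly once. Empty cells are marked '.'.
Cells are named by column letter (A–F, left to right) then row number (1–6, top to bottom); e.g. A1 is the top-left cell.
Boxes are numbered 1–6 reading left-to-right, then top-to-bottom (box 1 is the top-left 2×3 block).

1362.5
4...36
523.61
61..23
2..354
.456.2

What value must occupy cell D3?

4

Row 3 already contains {1, 2, 3, 5, 6}.
Column D already contains {2, 3, 6}.
Its 2×3 block (box 4) already contains {1, 2, 3, 6}.
The only value from 1–6 not eliminated is 4, so D3 = 4.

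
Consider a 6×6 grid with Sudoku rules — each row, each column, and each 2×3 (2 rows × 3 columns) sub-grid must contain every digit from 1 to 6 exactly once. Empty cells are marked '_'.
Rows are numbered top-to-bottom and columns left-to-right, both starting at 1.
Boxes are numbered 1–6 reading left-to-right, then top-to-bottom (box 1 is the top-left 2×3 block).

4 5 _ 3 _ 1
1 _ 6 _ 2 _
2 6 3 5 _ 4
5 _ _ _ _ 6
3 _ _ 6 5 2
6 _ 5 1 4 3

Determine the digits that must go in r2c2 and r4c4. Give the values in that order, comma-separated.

For r2c2:
  Row 2 already contains {1, 2, 6}.
  Column 2 already contains {5, 6}.
  Its 2×3 block (box 1) already contains {1, 4, 5, 6}.
  The only value from 1–6 not eliminated is 3, so r2c2 = 3.
For r4c4:
  Row 4 already contains {5, 6}.
  Column 4 already contains {1, 3, 5, 6}.
  Its 2×3 block (box 4) already contains {4, 5, 6}.
  The only value from 1–6 not eliminated is 2, so r4c4 = 2.

3,2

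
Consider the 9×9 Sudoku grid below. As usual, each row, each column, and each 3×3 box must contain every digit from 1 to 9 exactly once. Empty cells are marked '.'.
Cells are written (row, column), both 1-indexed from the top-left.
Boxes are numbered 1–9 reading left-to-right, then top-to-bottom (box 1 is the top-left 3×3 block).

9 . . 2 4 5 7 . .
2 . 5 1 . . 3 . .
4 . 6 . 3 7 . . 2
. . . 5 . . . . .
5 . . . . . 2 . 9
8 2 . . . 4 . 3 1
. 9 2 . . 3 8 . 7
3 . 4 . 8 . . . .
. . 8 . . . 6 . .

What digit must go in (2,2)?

7

Cell (2,2) itself could take any of {7, 8} by direct elimination.
Consider where 7 can go in box 1.
(1,2) is out (row 1 already has a 7).
(1,3) is out (row 1 already has a 7).
(3,2) is out (row 3 already has a 7).
So the only cell in box 1 that can hold 7 is (2,2).
Therefore (2,2) = 7.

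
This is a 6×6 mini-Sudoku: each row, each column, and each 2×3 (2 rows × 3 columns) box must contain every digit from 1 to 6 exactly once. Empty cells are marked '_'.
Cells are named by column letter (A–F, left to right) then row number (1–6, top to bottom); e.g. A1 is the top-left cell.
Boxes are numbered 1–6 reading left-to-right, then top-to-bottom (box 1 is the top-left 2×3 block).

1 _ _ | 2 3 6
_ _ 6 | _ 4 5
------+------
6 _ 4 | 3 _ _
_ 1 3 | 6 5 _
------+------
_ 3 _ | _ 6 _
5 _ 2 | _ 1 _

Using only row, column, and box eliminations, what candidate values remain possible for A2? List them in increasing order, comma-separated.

Row 2 already contains {4, 5, 6}.
Column A already contains {1, 5, 6}.
Its 2×3 block (box 1) already contains {1, 6}.
Removing those from 1–6 leaves {2, 3} as the candidates for A2.

2,3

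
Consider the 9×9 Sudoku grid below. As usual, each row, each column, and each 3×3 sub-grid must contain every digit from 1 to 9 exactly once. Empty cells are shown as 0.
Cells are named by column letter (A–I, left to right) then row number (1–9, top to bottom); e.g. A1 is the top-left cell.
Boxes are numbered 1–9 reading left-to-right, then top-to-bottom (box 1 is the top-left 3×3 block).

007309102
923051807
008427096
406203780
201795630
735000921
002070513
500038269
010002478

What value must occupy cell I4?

5

Row 4 already contains {2, 3, 4, 6, 7, 8}.
Column I already contains {1, 2, 3, 6, 7, 8, 9}.
Its 3×3 block (box 6) already contains {1, 2, 3, 6, 7, 8, 9}.
The only value from 1–9 not eliminated is 5, so I4 = 5.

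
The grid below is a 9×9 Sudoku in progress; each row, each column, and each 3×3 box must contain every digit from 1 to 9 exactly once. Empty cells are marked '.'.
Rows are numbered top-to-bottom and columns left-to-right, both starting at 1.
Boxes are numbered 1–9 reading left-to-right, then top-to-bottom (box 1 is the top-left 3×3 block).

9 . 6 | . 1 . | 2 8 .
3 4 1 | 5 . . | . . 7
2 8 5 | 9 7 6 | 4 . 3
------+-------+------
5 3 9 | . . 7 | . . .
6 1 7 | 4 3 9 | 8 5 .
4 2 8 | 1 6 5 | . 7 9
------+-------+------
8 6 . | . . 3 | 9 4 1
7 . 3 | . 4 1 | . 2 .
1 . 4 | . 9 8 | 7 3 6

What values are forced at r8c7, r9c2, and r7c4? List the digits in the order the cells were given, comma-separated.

5,5,7

For r8c7:
  Row 8 already contains {1, 2, 3, 4, 7}.
  Column 7 already contains {2, 4, 7, 8, 9}.
  Its 3×3 block (box 9) already contains {1, 2, 3, 4, 6, 7, 9}.
  The only value from 1–9 not eliminated is 5, so r8c7 = 5.
For r9c2:
  Row 9 already contains {1, 3, 4, 6, 7, 8, 9}.
  Column 2 already contains {1, 2, 3, 4, 6, 8}.
  Its 3×3 block (box 7) already contains {1, 3, 4, 6, 7, 8}.
  The only value from 1–9 not eliminated is 5, so r9c2 = 5.
For r7c4:
  Consider where 7 can go in box 8.
  r7c5 is out (column 5 already has a 7).
  r8c4 is out (row 8 already has a 7).
  r9c4 is out (row 9 already has a 7).
  So the only cell in box 8 that can hold 7 is r7c4.
  So r7c4 = 7.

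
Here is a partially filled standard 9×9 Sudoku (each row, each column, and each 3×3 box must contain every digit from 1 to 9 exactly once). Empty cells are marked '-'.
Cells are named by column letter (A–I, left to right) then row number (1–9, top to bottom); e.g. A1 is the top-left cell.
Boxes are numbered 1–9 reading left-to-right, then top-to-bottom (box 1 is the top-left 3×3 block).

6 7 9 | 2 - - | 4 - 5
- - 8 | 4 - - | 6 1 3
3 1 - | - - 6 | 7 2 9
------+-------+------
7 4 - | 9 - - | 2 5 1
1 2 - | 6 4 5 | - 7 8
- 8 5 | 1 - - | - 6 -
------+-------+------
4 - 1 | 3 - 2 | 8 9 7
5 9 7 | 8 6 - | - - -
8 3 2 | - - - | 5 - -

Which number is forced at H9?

4

Row 9 already contains {2, 3, 5, 8}.
Column H already contains {1, 2, 5, 6, 7, 9}.
Its 3×3 block (box 9) already contains {5, 7, 8, 9}.
The only value from 1–9 not eliminated is 4, so H9 = 4.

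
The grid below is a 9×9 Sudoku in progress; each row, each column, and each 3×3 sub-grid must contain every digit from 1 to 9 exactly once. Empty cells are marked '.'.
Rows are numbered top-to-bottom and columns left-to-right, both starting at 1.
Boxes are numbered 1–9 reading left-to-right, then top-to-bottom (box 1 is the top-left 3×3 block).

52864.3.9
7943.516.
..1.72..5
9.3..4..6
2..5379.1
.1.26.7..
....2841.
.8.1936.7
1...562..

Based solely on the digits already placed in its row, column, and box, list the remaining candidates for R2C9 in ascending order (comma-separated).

Row 2 already contains {1, 3, 4, 5, 6, 7, 9}.
Column 9 already contains {1, 5, 6, 7, 9}.
Its 3×3 block (box 3) already contains {1, 3, 5, 6, 9}.
Removing those from 1–9 leaves {2, 8} as the candidates for R2C9.

2,8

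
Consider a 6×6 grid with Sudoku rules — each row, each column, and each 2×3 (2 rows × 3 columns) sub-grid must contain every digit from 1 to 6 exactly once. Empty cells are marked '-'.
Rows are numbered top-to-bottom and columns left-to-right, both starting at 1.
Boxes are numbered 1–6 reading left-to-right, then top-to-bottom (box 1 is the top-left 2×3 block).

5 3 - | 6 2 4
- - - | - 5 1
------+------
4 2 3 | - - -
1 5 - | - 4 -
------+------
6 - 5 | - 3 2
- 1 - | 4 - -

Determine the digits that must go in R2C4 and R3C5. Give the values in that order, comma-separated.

For R2C4:
  Row 2 already contains {1, 5}.
  Column 4 already contains {4, 6}.
  Its 2×3 block (box 2) already contains {1, 2, 4, 5, 6}.
  The only value from 1–6 not eliminated is 3, so R2C4 = 3.
For R3C5:
  Consider where 1 can go in column 5.
  R6C5 is out (row 6 already has a 1).
  So the only cell in column 5 that can hold 1 is R3C5.
  So R3C5 = 1.

3,1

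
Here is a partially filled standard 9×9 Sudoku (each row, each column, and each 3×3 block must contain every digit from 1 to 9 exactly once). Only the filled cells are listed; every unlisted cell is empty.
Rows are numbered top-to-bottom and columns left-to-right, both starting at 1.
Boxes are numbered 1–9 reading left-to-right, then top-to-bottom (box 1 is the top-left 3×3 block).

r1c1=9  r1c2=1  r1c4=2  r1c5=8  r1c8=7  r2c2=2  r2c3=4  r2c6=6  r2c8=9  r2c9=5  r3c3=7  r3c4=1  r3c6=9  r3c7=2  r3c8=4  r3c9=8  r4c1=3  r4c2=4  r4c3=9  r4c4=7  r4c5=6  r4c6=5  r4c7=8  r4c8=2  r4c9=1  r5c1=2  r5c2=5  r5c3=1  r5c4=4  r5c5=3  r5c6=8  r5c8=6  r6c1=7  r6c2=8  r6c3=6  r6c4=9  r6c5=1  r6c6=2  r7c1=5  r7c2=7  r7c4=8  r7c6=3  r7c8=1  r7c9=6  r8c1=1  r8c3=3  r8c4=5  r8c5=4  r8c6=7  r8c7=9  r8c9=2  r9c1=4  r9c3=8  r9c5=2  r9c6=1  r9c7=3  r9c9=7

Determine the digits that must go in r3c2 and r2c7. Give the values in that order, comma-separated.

3,1

For r3c2:
  Consider where 3 can go in row 3.
  r3c1 is out (column 1 already has a 3).
  r3c5 is out (column 5 already has a 3).
  So the only cell in row 3 that can hold 3 is r3c2.
  So r3c2 = 3.
For r2c7:
  Row 2 already contains {2, 4, 5, 6, 9}.
  Column 7 already contains {2, 3, 8, 9}.
  Its 3×3 block (box 3) already contains {2, 4, 5, 7, 8, 9}.
  The only value from 1–9 not eliminated is 1, so r2c7 = 1.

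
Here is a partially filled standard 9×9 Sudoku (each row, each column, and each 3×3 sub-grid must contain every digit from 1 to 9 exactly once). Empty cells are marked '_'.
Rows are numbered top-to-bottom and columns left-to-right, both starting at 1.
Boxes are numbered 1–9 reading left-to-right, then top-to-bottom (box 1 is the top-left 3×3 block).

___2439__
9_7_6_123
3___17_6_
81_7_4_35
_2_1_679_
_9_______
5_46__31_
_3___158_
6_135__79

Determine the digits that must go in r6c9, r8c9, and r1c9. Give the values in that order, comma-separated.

For r6c9:
  Consider where 1 can go in row 6.
  r6c1 is out (box 4 already has a 1). r6c3 is out (column 3 already has a 1). r6c4 is out (column 4 already has a 1). r6c5 is out (column 5 already has a 1). The remaining empty cells in row 6 are similarly blocked.
  So the only cell in row 6 that can hold 1 is r6c9.
  So r6c9 = 1.
For r8c9:
  Consider where 6 can go in row 8.
  r8c1 is out (column 1 already has a 6).
  r8c3 is out (box 7 already has a 6).
  r8c4 is out (column 4 already has a 6).
  r8c5 is out (column 5 already has a 6).
  So the only cell in row 8 that can hold 6 is r8c9.
  So r8c9 = 6.
For r1c9:
  Consider where 7 can go in box 3.
  r1c8 is out (column 8 already has a 7).
  r3c7 is out (row 3 already has a 7).
  r3c9 is out (row 3 already has a 7).
  So the only cell in box 3 that can hold 7 is r1c9.
  So r1c9 = 7.

1,6,7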